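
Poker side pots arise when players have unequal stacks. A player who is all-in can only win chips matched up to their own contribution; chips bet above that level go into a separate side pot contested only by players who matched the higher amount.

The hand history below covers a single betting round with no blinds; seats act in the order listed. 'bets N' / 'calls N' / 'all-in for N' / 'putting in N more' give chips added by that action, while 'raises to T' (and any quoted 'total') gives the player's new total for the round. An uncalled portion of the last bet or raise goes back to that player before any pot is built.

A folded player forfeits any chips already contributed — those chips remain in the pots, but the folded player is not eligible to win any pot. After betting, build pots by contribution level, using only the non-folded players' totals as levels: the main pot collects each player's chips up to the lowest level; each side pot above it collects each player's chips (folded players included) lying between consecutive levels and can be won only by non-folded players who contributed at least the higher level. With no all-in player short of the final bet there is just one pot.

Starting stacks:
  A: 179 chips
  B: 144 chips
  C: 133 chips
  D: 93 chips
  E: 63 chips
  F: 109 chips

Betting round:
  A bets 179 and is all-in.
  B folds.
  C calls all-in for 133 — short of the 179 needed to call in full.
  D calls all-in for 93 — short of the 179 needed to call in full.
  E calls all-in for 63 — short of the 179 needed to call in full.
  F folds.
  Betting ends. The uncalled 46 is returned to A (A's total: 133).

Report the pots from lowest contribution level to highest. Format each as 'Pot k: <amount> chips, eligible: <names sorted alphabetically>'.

Contributions (after 46 returned to A): A=133, C=133, D=93, E=63
Folded: B, F
Pot levels (distinct totals of non-folded players): 63, 93, 133
Layer 1-63: 63 each from A, C, D, E = 63*4 = 252 chips; eligible A, C, D, E
Layer 64-93: 30 each from A, C, D = 30*3 = 90 chips; eligible A, C, D
Layer 94-133: 40 each from A, C = 40*2 = 80 chips; eligible A, C

Pot 1: 252 chips, eligible: A, C, D, E
Pot 2: 90 chips, eligible: A, C, D
Pot 3: 80 chips, eligible: A, C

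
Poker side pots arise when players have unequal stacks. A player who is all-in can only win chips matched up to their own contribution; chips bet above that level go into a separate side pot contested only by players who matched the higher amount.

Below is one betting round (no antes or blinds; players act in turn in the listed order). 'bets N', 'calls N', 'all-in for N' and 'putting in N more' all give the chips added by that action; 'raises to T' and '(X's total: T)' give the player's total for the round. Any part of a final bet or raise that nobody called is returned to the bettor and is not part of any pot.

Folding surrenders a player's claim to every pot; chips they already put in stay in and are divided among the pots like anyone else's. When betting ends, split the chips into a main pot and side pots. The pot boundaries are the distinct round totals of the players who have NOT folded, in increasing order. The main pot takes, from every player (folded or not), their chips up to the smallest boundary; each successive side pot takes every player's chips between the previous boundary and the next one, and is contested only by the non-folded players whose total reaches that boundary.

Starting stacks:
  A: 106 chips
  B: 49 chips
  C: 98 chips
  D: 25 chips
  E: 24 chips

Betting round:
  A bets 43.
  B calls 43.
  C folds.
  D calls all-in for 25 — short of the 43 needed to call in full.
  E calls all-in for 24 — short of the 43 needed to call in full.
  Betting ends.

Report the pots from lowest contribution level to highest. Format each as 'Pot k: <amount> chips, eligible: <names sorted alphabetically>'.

Pot 1: 96 chips, eligible: A, B, D, E
Pot 2: 3 chips, eligible: A, B, D
Pot 3: 36 chips, eligible: A, B

Derivation:
Contributions: A=43, B=43, D=25, E=24
Folded: C
Pot levels (distinct totals of non-folded players): 24, 25, 43
Layer 1-24: 24 each from A, B, D, E = 24*4 = 96 chips; eligible A, B, D, E
Layer 25-25: 1 each from A, B, D = 1*3 = 3 chips; eligible A, B, D
Layer 26-43: 18 each from A, B = 18*2 = 36 chips; eligible A, B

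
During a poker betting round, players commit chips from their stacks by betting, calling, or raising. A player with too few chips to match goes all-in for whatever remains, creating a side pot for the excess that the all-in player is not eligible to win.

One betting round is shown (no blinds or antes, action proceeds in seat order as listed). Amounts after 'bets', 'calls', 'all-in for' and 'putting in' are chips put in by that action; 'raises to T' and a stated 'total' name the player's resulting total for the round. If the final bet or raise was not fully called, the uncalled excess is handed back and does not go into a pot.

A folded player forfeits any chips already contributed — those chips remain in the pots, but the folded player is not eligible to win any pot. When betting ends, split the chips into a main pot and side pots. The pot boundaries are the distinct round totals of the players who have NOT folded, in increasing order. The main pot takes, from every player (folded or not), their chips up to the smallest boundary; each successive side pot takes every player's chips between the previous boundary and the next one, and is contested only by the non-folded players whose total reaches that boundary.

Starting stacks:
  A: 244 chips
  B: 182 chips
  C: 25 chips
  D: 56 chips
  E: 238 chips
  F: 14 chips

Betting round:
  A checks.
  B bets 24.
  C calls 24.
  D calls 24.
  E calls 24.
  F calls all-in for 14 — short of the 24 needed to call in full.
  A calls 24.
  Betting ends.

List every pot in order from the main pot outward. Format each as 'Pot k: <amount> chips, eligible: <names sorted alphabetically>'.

Contributions: A=24, B=24, C=24, D=24, E=24, F=14
Pot levels (distinct totals of non-folded players): 14, 24
Layer 1-14: 14 each from A, B, C, D, E, F = 14*6 = 84 chips; eligible A, B, C, D, E, F
Layer 15-24: 10 each from A, B, C, D, E = 10*5 = 50 chips; eligible A, B, C, D, E

Pot 1: 84 chips, eligible: A, B, C, D, E, F
Pot 2: 50 chips, eligible: A, B, C, D, E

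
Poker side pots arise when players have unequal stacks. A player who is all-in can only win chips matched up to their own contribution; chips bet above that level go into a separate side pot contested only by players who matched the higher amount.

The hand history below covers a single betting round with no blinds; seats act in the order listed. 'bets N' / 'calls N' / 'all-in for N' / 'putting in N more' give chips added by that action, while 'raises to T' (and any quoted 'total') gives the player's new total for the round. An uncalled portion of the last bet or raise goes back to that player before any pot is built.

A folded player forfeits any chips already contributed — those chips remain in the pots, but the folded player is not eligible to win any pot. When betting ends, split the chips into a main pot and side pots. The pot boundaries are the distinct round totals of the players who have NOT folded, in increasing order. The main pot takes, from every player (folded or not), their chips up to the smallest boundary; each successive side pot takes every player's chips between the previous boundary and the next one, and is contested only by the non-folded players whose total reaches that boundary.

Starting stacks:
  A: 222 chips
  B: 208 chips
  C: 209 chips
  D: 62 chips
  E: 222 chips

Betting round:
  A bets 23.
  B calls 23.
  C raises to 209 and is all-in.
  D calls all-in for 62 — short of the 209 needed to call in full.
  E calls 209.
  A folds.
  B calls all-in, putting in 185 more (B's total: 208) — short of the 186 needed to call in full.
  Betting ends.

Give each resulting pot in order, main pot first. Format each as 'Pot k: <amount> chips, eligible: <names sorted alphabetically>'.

Contributions: A=23, B=208, C=209, D=62, E=209
Folded: A
Pot levels (distinct totals of non-folded players): 62, 208, 209
Layer 1-62: A 23 + B 62 + C 62 + D 62 + E 62 = 271 chips; eligible B, C, D, E
Layer 63-208: 146 each from B, C, E = 146*3 = 438 chips; eligible B, C, E
Layer 209-209: 1 each from C, E = 1*2 = 2 chips; eligible C, E

Pot 1: 271 chips, eligible: B, C, D, E
Pot 2: 438 chips, eligible: B, C, E
Pot 3: 2 chips, eligible: C, E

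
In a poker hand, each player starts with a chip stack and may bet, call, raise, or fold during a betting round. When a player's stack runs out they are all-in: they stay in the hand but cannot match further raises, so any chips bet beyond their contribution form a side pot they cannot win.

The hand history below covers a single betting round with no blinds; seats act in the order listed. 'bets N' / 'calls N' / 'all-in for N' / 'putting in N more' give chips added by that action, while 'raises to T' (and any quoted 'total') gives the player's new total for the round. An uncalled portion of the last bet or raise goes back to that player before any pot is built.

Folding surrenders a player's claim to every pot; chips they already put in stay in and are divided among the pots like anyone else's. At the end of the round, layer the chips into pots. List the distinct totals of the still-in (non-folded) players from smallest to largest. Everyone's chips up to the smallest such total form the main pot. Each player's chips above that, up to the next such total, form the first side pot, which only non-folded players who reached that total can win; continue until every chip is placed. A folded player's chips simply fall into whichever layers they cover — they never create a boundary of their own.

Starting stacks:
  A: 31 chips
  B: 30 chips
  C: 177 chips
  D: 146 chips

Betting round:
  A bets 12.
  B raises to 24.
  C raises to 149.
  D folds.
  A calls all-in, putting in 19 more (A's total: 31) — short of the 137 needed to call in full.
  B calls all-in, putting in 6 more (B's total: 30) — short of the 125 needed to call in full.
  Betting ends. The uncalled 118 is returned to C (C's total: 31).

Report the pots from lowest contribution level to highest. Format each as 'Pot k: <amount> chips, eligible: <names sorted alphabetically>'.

Pot 1: 90 chips, eligible: A, B, C
Pot 2: 2 chips, eligible: A, C

Derivation:
Contributions (after 118 returned to C): A=31, B=30, C=31
Folded: D
Pot levels (distinct totals of non-folded players): 30, 31
Layer 1-30: 30 each from A, B, C = 30*3 = 90 chips; eligible A, B, C
Layer 31-31: 1 each from A, C = 1*2 = 2 chips; eligible A, C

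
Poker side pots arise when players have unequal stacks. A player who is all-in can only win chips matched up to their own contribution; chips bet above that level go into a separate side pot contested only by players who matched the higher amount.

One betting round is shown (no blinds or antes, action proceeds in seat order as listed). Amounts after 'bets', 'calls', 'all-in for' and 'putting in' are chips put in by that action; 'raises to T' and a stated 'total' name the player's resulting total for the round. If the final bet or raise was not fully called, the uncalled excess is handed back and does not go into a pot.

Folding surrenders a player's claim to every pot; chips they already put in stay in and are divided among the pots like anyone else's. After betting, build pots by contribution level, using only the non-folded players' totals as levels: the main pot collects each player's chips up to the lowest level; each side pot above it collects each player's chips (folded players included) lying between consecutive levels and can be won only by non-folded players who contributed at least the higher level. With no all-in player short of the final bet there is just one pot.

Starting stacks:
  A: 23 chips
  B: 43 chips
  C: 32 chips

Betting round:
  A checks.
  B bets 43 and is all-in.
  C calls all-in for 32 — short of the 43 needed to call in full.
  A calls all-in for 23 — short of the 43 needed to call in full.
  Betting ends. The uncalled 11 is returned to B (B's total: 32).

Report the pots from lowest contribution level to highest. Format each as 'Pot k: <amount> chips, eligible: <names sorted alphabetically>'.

Pot 1: 69 chips, eligible: A, B, C
Pot 2: 18 chips, eligible: B, C

Derivation:
Contributions (after 11 returned to B): A=23, B=32, C=32
Pot levels (distinct totals of non-folded players): 23, 32
Layer 1-23: 23 each from A, B, C = 23*3 = 69 chips; eligible A, B, C
Layer 24-32: 9 each from B, C = 9*2 = 18 chips; eligible B, C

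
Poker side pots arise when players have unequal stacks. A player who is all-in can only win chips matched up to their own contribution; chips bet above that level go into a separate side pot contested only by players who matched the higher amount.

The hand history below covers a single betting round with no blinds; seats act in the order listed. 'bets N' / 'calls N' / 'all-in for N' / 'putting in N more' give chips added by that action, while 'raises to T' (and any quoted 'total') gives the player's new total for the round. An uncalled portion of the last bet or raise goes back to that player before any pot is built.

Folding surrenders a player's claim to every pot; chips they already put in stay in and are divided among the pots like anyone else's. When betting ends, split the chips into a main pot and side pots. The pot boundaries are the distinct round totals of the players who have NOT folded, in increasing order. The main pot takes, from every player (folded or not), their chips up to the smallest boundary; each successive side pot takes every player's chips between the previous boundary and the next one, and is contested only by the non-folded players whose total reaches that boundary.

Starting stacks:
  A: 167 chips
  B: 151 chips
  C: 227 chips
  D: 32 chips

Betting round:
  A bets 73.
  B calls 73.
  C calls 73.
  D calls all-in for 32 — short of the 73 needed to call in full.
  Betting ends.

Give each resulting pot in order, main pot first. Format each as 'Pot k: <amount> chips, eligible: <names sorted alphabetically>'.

Contributions: A=73, B=73, C=73, D=32
Pot levels (distinct totals of non-folded players): 32, 73
Layer 1-32: 32 each from A, B, C, D = 32*4 = 128 chips; eligible A, B, C, D
Layer 33-73: 41 each from A, B, C = 41*3 = 123 chips; eligible A, B, C

Pot 1: 128 chips, eligible: A, B, C, D
Pot 2: 123 chips, eligible: A, B, C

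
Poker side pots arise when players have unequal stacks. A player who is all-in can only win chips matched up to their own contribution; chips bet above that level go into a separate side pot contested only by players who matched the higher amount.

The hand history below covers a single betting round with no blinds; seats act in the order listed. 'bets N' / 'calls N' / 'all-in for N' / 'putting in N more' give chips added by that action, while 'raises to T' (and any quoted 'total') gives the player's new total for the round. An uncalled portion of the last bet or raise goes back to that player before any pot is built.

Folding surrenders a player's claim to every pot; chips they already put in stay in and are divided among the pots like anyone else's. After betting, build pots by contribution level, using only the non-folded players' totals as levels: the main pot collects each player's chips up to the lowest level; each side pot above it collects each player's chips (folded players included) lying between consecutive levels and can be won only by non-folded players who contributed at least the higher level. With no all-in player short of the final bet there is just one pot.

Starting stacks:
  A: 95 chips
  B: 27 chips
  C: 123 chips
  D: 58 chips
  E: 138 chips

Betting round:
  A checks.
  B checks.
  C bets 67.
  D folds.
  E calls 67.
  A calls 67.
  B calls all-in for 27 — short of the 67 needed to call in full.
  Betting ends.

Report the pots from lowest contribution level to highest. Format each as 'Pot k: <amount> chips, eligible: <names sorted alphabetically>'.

Contributions: A=67, B=27, C=67, E=67
Folded: D
Pot levels (distinct totals of non-folded players): 27, 67
Layer 1-27: 27 each from A, B, C, E = 27*4 = 108 chips; eligible A, B, C, E
Layer 28-67: 40 each from A, C, E = 40*3 = 120 chips; eligible A, C, E

Pot 1: 108 chips, eligible: A, B, C, E
Pot 2: 120 chips, eligible: A, C, E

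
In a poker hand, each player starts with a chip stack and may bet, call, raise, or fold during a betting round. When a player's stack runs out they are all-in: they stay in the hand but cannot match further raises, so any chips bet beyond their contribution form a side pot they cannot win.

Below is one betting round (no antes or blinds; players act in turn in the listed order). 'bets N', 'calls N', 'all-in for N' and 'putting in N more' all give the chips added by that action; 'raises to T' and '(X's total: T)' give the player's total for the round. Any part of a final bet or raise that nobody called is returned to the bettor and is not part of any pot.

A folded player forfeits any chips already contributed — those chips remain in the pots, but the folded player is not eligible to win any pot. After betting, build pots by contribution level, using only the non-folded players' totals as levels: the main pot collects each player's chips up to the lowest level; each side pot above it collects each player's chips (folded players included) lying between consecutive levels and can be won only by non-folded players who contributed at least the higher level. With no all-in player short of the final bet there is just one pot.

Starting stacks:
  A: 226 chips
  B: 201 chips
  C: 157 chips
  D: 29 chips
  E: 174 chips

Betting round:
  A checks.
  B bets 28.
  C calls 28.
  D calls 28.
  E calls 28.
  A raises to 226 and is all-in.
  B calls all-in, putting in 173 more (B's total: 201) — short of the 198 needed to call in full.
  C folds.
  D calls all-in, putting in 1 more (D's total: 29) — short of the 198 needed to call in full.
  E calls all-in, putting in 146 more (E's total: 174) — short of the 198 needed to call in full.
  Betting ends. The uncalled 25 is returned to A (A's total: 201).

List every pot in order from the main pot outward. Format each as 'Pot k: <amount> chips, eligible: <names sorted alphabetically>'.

Contributions (after 25 returned to A): A=201, B=201, C=28, D=29, E=174
Folded: C
Pot levels (distinct totals of non-folded players): 29, 174, 201
Layer 1-29: A 29 + B 29 + C 28 + D 29 + E 29 = 144 chips; eligible A, B, D, E
Layer 30-174: 145 each from A, B, E = 145*3 = 435 chips; eligible A, B, E
Layer 175-201: 27 each from A, B = 27*2 = 54 chips; eligible A, B

Pot 1: 144 chips, eligible: A, B, D, E
Pot 2: 435 chips, eligible: A, B, E
Pot 3: 54 chips, eligible: A, B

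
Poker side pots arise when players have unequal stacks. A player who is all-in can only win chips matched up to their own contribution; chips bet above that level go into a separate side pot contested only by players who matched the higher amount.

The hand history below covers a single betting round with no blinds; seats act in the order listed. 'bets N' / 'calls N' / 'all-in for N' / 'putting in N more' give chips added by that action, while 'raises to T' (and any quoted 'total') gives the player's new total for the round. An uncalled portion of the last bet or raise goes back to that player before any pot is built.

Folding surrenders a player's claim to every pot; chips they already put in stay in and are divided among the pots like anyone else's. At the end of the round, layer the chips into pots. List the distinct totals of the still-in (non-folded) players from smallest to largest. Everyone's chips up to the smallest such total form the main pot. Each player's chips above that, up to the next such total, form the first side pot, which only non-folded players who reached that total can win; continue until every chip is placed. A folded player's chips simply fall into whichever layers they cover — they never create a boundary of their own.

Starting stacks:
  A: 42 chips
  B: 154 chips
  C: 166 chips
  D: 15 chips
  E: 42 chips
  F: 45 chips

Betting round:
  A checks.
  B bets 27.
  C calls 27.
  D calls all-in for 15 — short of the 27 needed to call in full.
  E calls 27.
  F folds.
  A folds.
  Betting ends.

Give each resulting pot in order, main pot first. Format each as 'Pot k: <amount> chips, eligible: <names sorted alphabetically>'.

Contributions: B=27, C=27, D=15, E=27
Folded: A, F
Pot levels (distinct totals of non-folded players): 15, 27
Layer 1-15: 15 each from B, C, D, E = 15*4 = 60 chips; eligible B, C, D, E
Layer 16-27: 12 each from B, C, E = 12*3 = 36 chips; eligible B, C, E

Pot 1: 60 chips, eligible: B, C, D, E
Pot 2: 36 chips, eligible: B, C, E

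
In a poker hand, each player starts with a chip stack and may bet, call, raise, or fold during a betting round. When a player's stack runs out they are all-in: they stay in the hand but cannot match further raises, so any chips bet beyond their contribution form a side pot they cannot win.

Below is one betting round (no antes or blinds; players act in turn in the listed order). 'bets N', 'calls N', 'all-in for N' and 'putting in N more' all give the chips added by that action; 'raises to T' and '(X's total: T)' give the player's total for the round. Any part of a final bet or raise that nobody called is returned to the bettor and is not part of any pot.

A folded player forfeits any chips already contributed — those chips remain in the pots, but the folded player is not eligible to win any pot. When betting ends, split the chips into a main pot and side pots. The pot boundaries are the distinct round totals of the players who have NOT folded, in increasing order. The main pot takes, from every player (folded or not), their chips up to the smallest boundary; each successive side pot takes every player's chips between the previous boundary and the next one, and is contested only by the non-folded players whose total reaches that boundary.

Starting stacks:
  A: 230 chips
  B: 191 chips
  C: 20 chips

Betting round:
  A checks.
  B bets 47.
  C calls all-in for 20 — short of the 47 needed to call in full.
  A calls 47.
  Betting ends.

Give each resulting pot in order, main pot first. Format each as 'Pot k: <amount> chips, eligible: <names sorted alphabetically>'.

Contributions: A=47, B=47, C=20
Pot levels (distinct totals of non-folded players): 20, 47
Layer 1-20: 20 each from A, B, C = 20*3 = 60 chips; eligible A, B, C
Layer 21-47: 27 each from A, B = 27*2 = 54 chips; eligible A, B

Pot 1: 60 chips, eligible: A, B, C
Pot 2: 54 chips, eligible: A, B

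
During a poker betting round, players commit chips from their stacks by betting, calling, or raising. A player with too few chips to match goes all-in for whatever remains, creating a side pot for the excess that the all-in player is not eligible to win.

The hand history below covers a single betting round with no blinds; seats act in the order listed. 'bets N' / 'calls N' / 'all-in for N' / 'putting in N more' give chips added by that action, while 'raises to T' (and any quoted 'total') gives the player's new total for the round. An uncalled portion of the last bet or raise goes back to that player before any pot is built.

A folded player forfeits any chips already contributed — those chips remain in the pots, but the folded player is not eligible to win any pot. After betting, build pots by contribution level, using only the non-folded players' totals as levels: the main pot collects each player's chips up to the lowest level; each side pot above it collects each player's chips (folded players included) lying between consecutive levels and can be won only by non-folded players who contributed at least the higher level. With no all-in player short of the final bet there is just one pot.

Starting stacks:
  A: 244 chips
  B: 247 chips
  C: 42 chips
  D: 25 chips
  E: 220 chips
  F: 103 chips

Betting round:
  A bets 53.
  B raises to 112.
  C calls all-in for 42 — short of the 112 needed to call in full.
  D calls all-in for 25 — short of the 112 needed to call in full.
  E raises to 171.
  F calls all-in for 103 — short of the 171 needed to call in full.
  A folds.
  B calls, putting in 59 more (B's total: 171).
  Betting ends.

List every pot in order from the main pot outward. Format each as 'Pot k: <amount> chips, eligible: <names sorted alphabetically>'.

Pot 1: 150 chips, eligible: B, C, D, E, F
Pot 2: 85 chips, eligible: B, C, E, F
Pot 3: 194 chips, eligible: B, E, F
Pot 4: 136 chips, eligible: B, E

Derivation:
Contributions: A=53, B=171, C=42, D=25, E=171, F=103
Folded: A
Pot levels (distinct totals of non-folded players): 25, 42, 103, 171
Layer 1-25: 25 each from A, B, C, D, E, F = 25*6 = 150 chips; eligible B, C, D, E, F
Layer 26-42: 17 each from A, B, C, E, F = 17*5 = 85 chips; eligible B, C, E, F
Layer 43-103: A 11 + B 61 + E 61 + F 61 = 194 chips; eligible B, E, F
Layer 104-171: 68 each from B, E = 68*2 = 136 chips; eligible B, E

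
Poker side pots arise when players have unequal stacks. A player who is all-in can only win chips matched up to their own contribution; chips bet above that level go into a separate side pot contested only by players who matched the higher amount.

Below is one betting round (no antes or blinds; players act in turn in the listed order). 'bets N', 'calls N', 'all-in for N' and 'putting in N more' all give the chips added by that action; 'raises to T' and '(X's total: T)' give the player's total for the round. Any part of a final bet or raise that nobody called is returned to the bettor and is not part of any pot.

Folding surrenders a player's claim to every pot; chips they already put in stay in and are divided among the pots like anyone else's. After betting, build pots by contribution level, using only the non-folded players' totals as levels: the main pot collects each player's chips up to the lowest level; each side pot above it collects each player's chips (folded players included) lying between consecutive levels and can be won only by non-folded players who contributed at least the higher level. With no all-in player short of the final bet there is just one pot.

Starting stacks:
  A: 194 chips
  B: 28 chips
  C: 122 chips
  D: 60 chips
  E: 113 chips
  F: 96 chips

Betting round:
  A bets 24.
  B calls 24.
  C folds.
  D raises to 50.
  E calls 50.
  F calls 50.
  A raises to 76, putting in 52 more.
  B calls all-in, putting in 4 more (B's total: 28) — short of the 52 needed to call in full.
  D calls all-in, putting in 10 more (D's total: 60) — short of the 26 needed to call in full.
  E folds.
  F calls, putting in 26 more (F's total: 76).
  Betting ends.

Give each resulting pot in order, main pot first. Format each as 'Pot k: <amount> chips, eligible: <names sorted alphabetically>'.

Contributions: A=76, B=28, D=60, E=50, F=76
Folded: C, E
Pot levels (distinct totals of non-folded players): 28, 60, 76
Layer 1-28: 28 each from A, B, D, E, F = 28*5 = 140 chips; eligible A, B, D, F
Layer 29-60: A 32 + D 32 + E 22 + F 32 = 118 chips; eligible A, D, F
Layer 61-76: 16 each from A, F = 16*2 = 32 chips; eligible A, F

Pot 1: 140 chips, eligible: A, B, D, F
Pot 2: 118 chips, eligible: A, D, F
Pot 3: 32 chips, eligible: A, F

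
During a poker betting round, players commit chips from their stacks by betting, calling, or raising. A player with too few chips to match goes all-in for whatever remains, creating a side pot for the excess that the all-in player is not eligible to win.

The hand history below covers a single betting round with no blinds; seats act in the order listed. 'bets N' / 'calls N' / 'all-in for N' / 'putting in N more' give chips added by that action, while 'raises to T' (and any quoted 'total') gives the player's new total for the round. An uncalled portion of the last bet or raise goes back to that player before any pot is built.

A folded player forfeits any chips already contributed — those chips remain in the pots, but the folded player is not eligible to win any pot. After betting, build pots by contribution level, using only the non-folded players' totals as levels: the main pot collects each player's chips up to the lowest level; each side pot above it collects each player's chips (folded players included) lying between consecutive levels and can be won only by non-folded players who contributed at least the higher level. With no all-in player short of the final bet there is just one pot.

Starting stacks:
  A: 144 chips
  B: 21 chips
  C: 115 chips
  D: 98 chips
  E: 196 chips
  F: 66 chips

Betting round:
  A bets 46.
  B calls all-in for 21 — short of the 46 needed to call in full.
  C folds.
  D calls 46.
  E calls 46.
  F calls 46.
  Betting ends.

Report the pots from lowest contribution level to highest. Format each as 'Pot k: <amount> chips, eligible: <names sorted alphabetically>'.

Pot 1: 105 chips, eligible: A, B, D, E, F
Pot 2: 100 chips, eligible: A, D, E, F

Derivation:
Contributions: A=46, B=21, D=46, E=46, F=46
Folded: C
Pot levels (distinct totals of non-folded players): 21, 46
Layer 1-21: 21 each from A, B, D, E, F = 21*5 = 105 chips; eligible A, B, D, E, F
Layer 22-46: 25 each from A, D, E, F = 25*4 = 100 chips; eligible A, D, E, F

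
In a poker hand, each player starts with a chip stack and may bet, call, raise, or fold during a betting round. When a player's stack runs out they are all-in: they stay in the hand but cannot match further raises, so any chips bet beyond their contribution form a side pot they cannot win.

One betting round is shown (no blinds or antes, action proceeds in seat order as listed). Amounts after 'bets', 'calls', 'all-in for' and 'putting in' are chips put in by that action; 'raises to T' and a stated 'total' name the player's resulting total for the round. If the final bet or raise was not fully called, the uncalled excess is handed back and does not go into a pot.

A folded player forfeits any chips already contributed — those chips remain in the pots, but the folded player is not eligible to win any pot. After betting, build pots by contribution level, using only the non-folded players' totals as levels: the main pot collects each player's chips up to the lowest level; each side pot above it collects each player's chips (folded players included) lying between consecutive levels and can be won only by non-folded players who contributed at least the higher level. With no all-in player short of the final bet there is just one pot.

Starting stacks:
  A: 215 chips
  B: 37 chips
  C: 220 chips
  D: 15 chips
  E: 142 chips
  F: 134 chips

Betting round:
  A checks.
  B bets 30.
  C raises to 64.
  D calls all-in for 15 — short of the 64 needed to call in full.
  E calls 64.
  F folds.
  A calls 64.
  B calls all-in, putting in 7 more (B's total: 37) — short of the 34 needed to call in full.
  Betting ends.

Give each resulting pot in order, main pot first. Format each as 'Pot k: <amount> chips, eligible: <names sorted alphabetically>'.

Pot 1: 75 chips, eligible: A, B, C, D, E
Pot 2: 88 chips, eligible: A, B, C, E
Pot 3: 81 chips, eligible: A, C, E

Derivation:
Contributions: A=64, B=37, C=64, D=15, E=64
Folded: F
Pot levels (distinct totals of non-folded players): 15, 37, 64
Layer 1-15: 15 each from A, B, C, D, E = 15*5 = 75 chips; eligible A, B, C, D, E
Layer 16-37: 22 each from A, B, C, E = 22*4 = 88 chips; eligible A, B, C, E
Layer 38-64: 27 each from A, C, E = 27*3 = 81 chips; eligible A, C, E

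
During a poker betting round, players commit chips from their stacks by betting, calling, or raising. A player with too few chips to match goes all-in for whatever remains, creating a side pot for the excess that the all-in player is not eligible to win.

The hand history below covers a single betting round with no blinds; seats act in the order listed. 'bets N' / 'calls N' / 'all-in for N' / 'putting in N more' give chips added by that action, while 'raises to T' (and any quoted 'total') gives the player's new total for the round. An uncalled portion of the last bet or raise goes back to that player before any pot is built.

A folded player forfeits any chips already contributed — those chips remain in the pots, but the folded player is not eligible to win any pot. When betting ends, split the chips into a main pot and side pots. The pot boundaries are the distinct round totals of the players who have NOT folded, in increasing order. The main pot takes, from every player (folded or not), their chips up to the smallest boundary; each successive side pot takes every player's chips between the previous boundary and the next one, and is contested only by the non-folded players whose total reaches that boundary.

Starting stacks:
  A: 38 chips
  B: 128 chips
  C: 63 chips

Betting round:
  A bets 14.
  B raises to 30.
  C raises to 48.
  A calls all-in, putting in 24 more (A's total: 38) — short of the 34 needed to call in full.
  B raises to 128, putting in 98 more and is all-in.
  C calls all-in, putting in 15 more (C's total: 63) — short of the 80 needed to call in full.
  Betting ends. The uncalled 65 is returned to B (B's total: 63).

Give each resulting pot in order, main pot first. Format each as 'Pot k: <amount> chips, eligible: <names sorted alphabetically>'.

Contributions (after 65 returned to B): A=38, B=63, C=63
Pot levels (distinct totals of non-folded players): 38, 63
Layer 1-38: 38 each from A, B, C = 38*3 = 114 chips; eligible A, B, C
Layer 39-63: 25 each from B, C = 25*2 = 50 chips; eligible B, C

Pot 1: 114 chips, eligible: A, B, C
Pot 2: 50 chips, eligible: B, C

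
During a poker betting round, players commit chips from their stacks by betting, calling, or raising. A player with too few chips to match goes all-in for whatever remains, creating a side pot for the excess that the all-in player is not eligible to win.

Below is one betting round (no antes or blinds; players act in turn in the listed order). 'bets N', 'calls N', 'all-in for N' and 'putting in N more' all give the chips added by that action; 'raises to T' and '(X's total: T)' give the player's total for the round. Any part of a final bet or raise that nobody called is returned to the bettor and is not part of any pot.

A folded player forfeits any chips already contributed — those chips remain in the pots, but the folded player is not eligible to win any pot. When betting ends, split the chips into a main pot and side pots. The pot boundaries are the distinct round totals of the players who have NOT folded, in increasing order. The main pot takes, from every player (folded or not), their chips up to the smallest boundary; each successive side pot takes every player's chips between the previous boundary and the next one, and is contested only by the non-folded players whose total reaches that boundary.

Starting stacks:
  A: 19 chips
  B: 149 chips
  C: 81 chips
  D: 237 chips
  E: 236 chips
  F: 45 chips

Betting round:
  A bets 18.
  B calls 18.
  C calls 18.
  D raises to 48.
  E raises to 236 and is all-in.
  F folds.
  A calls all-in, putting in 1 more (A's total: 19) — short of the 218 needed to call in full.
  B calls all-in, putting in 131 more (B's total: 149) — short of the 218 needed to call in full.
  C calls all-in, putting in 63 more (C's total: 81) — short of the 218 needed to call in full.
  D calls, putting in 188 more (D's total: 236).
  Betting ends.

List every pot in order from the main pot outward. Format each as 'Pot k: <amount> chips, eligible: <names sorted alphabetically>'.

Pot 1: 95 chips, eligible: A, B, C, D, E
Pot 2: 248 chips, eligible: B, C, D, E
Pot 3: 204 chips, eligible: B, D, E
Pot 4: 174 chips, eligible: D, E

Derivation:
Contributions: A=19, B=149, C=81, D=236, E=236
Folded: F
Pot levels (distinct totals of non-folded players): 19, 81, 149, 236
Layer 1-19: 19 each from A, B, C, D, E = 19*5 = 95 chips; eligible A, B, C, D, E
Layer 20-81: 62 each from B, C, D, E = 62*4 = 248 chips; eligible B, C, D, E
Layer 82-149: 68 each from B, D, E = 68*3 = 204 chips; eligible B, D, E
Layer 150-236: 87 each from D, E = 87*2 = 174 chips; eligible D, E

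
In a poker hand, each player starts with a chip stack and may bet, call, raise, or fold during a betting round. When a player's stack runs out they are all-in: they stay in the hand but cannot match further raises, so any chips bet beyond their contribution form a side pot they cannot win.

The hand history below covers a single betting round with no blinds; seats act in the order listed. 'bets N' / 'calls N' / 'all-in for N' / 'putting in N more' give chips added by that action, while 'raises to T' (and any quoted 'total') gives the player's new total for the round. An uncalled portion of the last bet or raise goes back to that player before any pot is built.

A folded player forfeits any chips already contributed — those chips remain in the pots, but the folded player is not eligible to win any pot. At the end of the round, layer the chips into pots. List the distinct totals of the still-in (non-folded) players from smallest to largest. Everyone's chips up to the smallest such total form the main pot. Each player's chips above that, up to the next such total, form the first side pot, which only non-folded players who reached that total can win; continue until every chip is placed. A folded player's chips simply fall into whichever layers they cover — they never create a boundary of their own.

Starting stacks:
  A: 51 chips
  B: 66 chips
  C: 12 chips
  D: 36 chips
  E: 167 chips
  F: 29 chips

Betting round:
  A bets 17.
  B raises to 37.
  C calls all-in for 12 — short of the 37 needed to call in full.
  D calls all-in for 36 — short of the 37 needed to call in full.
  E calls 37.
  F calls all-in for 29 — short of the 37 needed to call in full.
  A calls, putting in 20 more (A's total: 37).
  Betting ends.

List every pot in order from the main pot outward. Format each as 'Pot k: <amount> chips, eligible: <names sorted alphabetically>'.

Contributions: A=37, B=37, C=12, D=36, E=37, F=29
Pot levels (distinct totals of non-folded players): 12, 29, 36, 37
Layer 1-12: 12 each from A, B, C, D, E, F = 12*6 = 72 chips; eligible A, B, C, D, E, F
Layer 13-29: 17 each from A, B, D, E, F = 17*5 = 85 chips; eligible A, B, D, E, F
Layer 30-36: 7 each from A, B, D, E = 7*4 = 28 chips; eligible A, B, D, E
Layer 37-37: 1 each from A, B, E = 1*3 = 3 chips; eligible A, B, E

Pot 1: 72 chips, eligible: A, B, C, D, E, F
Pot 2: 85 chips, eligible: A, B, D, E, F
Pot 3: 28 chips, eligible: A, B, D, E
Pot 4: 3 chips, eligible: A, B, E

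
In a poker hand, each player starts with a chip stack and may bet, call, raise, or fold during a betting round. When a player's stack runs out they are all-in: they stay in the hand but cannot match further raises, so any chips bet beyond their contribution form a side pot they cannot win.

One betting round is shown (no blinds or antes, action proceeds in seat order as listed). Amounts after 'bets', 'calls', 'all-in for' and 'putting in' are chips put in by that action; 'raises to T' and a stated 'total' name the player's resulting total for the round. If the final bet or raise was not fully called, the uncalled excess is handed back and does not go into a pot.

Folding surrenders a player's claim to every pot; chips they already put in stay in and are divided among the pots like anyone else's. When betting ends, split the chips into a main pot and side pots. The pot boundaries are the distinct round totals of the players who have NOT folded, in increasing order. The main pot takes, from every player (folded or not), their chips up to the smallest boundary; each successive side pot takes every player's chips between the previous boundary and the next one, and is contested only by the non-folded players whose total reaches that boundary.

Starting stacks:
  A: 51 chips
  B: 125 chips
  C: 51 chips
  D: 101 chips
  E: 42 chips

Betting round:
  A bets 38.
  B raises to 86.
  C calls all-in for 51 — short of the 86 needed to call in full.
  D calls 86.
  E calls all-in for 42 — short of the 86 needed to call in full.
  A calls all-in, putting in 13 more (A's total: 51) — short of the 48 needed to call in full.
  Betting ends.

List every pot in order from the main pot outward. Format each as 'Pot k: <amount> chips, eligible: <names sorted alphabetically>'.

Pot 1: 210 chips, eligible: A, B, C, D, E
Pot 2: 36 chips, eligible: A, B, C, D
Pot 3: 70 chips, eligible: B, D

Derivation:
Contributions: A=51, B=86, C=51, D=86, E=42
Pot levels (distinct totals of non-folded players): 42, 51, 86
Layer 1-42: 42 each from A, B, C, D, E = 42*5 = 210 chips; eligible A, B, C, D, E
Layer 43-51: 9 each from A, B, C, D = 9*4 = 36 chips; eligible A, B, C, D
Layer 52-86: 35 each from B, D = 35*2 = 70 chips; eligible B, D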